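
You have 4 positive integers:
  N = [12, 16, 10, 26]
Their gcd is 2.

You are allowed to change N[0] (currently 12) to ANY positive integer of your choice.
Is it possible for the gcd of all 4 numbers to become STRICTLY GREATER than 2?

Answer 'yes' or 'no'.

Current gcd = 2
gcd of all OTHER numbers (without N[0]=12): gcd([16, 10, 26]) = 2
The new gcd after any change is gcd(2, new_value).
This can be at most 2.
Since 2 = old gcd 2, the gcd can only stay the same or decrease.

Answer: no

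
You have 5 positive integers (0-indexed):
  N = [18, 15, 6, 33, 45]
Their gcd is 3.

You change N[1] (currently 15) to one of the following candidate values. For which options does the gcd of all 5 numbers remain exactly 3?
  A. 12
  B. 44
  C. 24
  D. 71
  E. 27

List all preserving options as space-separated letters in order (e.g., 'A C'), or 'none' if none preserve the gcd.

Old gcd = 3; gcd of others (without N[1]) = 3
New gcd for candidate v: gcd(3, v). Preserves old gcd iff gcd(3, v) = 3.
  Option A: v=12, gcd(3,12)=3 -> preserves
  Option B: v=44, gcd(3,44)=1 -> changes
  Option C: v=24, gcd(3,24)=3 -> preserves
  Option D: v=71, gcd(3,71)=1 -> changes
  Option E: v=27, gcd(3,27)=3 -> preserves

Answer: A C E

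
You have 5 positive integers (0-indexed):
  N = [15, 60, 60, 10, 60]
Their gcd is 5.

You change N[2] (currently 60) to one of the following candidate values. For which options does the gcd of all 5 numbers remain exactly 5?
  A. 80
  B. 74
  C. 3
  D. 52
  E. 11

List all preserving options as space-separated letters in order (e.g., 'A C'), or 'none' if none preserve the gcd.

Old gcd = 5; gcd of others (without N[2]) = 5
New gcd for candidate v: gcd(5, v). Preserves old gcd iff gcd(5, v) = 5.
  Option A: v=80, gcd(5,80)=5 -> preserves
  Option B: v=74, gcd(5,74)=1 -> changes
  Option C: v=3, gcd(5,3)=1 -> changes
  Option D: v=52, gcd(5,52)=1 -> changes
  Option E: v=11, gcd(5,11)=1 -> changes

Answer: A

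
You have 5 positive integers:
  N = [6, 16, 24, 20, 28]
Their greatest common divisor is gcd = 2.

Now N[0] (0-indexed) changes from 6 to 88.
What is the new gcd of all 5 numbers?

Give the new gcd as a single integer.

Numbers: [6, 16, 24, 20, 28], gcd = 2
Change: index 0, 6 -> 88
gcd of the OTHER numbers (without index 0): gcd([16, 24, 20, 28]) = 4
New gcd = gcd(g_others, new_val) = gcd(4, 88) = 4

Answer: 4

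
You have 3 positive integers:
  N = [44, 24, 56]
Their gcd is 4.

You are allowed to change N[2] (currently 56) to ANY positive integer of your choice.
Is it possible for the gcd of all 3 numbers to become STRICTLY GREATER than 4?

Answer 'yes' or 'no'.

Current gcd = 4
gcd of all OTHER numbers (without N[2]=56): gcd([44, 24]) = 4
The new gcd after any change is gcd(4, new_value).
This can be at most 4.
Since 4 = old gcd 4, the gcd can only stay the same or decrease.

Answer: no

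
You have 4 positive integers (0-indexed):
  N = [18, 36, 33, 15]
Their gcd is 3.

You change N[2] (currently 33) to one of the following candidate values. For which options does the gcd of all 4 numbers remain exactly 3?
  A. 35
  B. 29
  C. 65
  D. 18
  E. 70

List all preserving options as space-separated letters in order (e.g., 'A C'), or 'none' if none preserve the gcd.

Old gcd = 3; gcd of others (without N[2]) = 3
New gcd for candidate v: gcd(3, v). Preserves old gcd iff gcd(3, v) = 3.
  Option A: v=35, gcd(3,35)=1 -> changes
  Option B: v=29, gcd(3,29)=1 -> changes
  Option C: v=65, gcd(3,65)=1 -> changes
  Option D: v=18, gcd(3,18)=3 -> preserves
  Option E: v=70, gcd(3,70)=1 -> changes

Answer: D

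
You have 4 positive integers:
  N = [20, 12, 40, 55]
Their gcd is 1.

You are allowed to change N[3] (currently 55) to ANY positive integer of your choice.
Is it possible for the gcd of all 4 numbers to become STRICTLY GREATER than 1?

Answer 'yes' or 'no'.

Answer: yes

Derivation:
Current gcd = 1
gcd of all OTHER numbers (without N[3]=55): gcd([20, 12, 40]) = 4
The new gcd after any change is gcd(4, new_value).
This can be at most 4.
Since 4 > old gcd 1, the gcd CAN increase (e.g., set N[3] = 4).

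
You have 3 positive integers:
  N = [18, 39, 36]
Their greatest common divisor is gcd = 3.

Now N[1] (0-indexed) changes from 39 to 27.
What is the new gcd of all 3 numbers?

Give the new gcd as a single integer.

Numbers: [18, 39, 36], gcd = 3
Change: index 1, 39 -> 27
gcd of the OTHER numbers (without index 1): gcd([18, 36]) = 18
New gcd = gcd(g_others, new_val) = gcd(18, 27) = 9

Answer: 9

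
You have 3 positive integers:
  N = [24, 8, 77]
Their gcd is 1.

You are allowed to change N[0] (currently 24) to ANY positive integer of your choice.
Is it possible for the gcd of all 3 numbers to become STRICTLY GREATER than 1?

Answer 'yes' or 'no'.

Answer: no

Derivation:
Current gcd = 1
gcd of all OTHER numbers (without N[0]=24): gcd([8, 77]) = 1
The new gcd after any change is gcd(1, new_value).
This can be at most 1.
Since 1 = old gcd 1, the gcd can only stay the same or decrease.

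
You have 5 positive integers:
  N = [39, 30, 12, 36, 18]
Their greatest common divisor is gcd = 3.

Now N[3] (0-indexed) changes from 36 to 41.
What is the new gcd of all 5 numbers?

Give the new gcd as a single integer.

Numbers: [39, 30, 12, 36, 18], gcd = 3
Change: index 3, 36 -> 41
gcd of the OTHER numbers (without index 3): gcd([39, 30, 12, 18]) = 3
New gcd = gcd(g_others, new_val) = gcd(3, 41) = 1

Answer: 1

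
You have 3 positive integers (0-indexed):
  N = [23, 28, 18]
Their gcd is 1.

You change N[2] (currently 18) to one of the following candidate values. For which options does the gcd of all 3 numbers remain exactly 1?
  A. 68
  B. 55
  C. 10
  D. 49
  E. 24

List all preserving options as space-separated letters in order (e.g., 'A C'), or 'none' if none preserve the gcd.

Answer: A B C D E

Derivation:
Old gcd = 1; gcd of others (without N[2]) = 1
New gcd for candidate v: gcd(1, v). Preserves old gcd iff gcd(1, v) = 1.
  Option A: v=68, gcd(1,68)=1 -> preserves
  Option B: v=55, gcd(1,55)=1 -> preserves
  Option C: v=10, gcd(1,10)=1 -> preserves
  Option D: v=49, gcd(1,49)=1 -> preserves
  Option E: v=24, gcd(1,24)=1 -> preserves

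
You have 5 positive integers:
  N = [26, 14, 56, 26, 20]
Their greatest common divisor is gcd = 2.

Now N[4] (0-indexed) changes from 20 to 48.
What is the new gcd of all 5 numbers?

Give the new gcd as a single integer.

Answer: 2

Derivation:
Numbers: [26, 14, 56, 26, 20], gcd = 2
Change: index 4, 20 -> 48
gcd of the OTHER numbers (without index 4): gcd([26, 14, 56, 26]) = 2
New gcd = gcd(g_others, new_val) = gcd(2, 48) = 2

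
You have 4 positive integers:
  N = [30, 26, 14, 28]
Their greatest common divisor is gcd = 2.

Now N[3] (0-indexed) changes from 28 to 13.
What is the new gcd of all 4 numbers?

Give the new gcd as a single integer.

Answer: 1

Derivation:
Numbers: [30, 26, 14, 28], gcd = 2
Change: index 3, 28 -> 13
gcd of the OTHER numbers (without index 3): gcd([30, 26, 14]) = 2
New gcd = gcd(g_others, new_val) = gcd(2, 13) = 1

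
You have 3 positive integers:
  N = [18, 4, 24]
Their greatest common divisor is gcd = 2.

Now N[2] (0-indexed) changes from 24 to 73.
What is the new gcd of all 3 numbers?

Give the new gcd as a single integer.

Answer: 1

Derivation:
Numbers: [18, 4, 24], gcd = 2
Change: index 2, 24 -> 73
gcd of the OTHER numbers (without index 2): gcd([18, 4]) = 2
New gcd = gcd(g_others, new_val) = gcd(2, 73) = 1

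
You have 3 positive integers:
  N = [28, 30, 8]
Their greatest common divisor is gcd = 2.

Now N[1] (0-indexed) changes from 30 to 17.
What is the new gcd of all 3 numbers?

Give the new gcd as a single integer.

Answer: 1

Derivation:
Numbers: [28, 30, 8], gcd = 2
Change: index 1, 30 -> 17
gcd of the OTHER numbers (without index 1): gcd([28, 8]) = 4
New gcd = gcd(g_others, new_val) = gcd(4, 17) = 1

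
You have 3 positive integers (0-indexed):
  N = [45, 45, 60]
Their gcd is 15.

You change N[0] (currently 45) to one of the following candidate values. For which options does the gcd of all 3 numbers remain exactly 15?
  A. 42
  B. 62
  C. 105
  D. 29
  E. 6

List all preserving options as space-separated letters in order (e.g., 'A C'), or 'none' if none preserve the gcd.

Answer: C

Derivation:
Old gcd = 15; gcd of others (without N[0]) = 15
New gcd for candidate v: gcd(15, v). Preserves old gcd iff gcd(15, v) = 15.
  Option A: v=42, gcd(15,42)=3 -> changes
  Option B: v=62, gcd(15,62)=1 -> changes
  Option C: v=105, gcd(15,105)=15 -> preserves
  Option D: v=29, gcd(15,29)=1 -> changes
  Option E: v=6, gcd(15,6)=3 -> changes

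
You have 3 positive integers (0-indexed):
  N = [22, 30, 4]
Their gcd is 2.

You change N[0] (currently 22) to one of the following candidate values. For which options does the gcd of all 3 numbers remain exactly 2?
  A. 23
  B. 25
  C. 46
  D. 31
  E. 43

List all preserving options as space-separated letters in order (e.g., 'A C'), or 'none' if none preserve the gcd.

Answer: C

Derivation:
Old gcd = 2; gcd of others (without N[0]) = 2
New gcd for candidate v: gcd(2, v). Preserves old gcd iff gcd(2, v) = 2.
  Option A: v=23, gcd(2,23)=1 -> changes
  Option B: v=25, gcd(2,25)=1 -> changes
  Option C: v=46, gcd(2,46)=2 -> preserves
  Option D: v=31, gcd(2,31)=1 -> changes
  Option E: v=43, gcd(2,43)=1 -> changes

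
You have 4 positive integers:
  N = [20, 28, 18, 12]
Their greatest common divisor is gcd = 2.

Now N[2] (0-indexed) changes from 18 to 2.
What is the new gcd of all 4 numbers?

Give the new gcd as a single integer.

Numbers: [20, 28, 18, 12], gcd = 2
Change: index 2, 18 -> 2
gcd of the OTHER numbers (without index 2): gcd([20, 28, 12]) = 4
New gcd = gcd(g_others, new_val) = gcd(4, 2) = 2

Answer: 2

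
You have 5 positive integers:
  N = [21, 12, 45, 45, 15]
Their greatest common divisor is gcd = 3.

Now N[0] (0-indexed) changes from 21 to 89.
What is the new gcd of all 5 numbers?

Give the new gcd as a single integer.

Answer: 1

Derivation:
Numbers: [21, 12, 45, 45, 15], gcd = 3
Change: index 0, 21 -> 89
gcd of the OTHER numbers (without index 0): gcd([12, 45, 45, 15]) = 3
New gcd = gcd(g_others, new_val) = gcd(3, 89) = 1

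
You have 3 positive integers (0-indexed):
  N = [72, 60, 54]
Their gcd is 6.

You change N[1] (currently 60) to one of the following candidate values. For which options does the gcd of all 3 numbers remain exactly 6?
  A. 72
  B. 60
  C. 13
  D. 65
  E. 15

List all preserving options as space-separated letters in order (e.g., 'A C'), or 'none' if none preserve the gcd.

Old gcd = 6; gcd of others (without N[1]) = 18
New gcd for candidate v: gcd(18, v). Preserves old gcd iff gcd(18, v) = 6.
  Option A: v=72, gcd(18,72)=18 -> changes
  Option B: v=60, gcd(18,60)=6 -> preserves
  Option C: v=13, gcd(18,13)=1 -> changes
  Option D: v=65, gcd(18,65)=1 -> changes
  Option E: v=15, gcd(18,15)=3 -> changes

Answer: B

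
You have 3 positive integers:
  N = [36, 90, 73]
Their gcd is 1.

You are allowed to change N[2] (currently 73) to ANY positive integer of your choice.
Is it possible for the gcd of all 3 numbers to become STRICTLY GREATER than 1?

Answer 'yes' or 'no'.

Current gcd = 1
gcd of all OTHER numbers (without N[2]=73): gcd([36, 90]) = 18
The new gcd after any change is gcd(18, new_value).
This can be at most 18.
Since 18 > old gcd 1, the gcd CAN increase (e.g., set N[2] = 18).

Answer: yes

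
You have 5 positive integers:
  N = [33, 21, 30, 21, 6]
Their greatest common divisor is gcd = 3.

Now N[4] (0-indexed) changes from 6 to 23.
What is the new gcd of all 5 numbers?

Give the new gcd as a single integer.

Answer: 1

Derivation:
Numbers: [33, 21, 30, 21, 6], gcd = 3
Change: index 4, 6 -> 23
gcd of the OTHER numbers (without index 4): gcd([33, 21, 30, 21]) = 3
New gcd = gcd(g_others, new_val) = gcd(3, 23) = 1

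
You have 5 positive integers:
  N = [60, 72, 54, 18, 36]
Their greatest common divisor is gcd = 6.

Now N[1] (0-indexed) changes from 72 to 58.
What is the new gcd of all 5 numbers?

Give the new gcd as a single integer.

Numbers: [60, 72, 54, 18, 36], gcd = 6
Change: index 1, 72 -> 58
gcd of the OTHER numbers (without index 1): gcd([60, 54, 18, 36]) = 6
New gcd = gcd(g_others, new_val) = gcd(6, 58) = 2

Answer: 2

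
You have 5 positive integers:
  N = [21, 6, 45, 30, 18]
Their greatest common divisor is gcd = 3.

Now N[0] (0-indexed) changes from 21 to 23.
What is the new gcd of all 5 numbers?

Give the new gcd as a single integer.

Answer: 1

Derivation:
Numbers: [21, 6, 45, 30, 18], gcd = 3
Change: index 0, 21 -> 23
gcd of the OTHER numbers (without index 0): gcd([6, 45, 30, 18]) = 3
New gcd = gcd(g_others, new_val) = gcd(3, 23) = 1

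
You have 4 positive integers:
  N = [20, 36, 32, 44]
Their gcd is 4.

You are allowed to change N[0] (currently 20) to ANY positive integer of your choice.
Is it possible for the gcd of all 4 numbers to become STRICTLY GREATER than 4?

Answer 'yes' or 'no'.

Current gcd = 4
gcd of all OTHER numbers (without N[0]=20): gcd([36, 32, 44]) = 4
The new gcd after any change is gcd(4, new_value).
This can be at most 4.
Since 4 = old gcd 4, the gcd can only stay the same or decrease.

Answer: no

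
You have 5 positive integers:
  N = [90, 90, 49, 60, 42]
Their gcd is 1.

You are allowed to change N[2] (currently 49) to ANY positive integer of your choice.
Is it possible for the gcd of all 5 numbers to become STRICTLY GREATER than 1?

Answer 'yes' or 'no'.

Answer: yes

Derivation:
Current gcd = 1
gcd of all OTHER numbers (without N[2]=49): gcd([90, 90, 60, 42]) = 6
The new gcd after any change is gcd(6, new_value).
This can be at most 6.
Since 6 > old gcd 1, the gcd CAN increase (e.g., set N[2] = 6).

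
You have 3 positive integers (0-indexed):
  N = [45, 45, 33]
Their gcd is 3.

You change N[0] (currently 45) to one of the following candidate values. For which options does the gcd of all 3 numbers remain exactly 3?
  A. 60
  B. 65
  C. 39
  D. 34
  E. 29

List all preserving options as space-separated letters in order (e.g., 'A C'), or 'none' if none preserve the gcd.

Old gcd = 3; gcd of others (without N[0]) = 3
New gcd for candidate v: gcd(3, v). Preserves old gcd iff gcd(3, v) = 3.
  Option A: v=60, gcd(3,60)=3 -> preserves
  Option B: v=65, gcd(3,65)=1 -> changes
  Option C: v=39, gcd(3,39)=3 -> preserves
  Option D: v=34, gcd(3,34)=1 -> changes
  Option E: v=29, gcd(3,29)=1 -> changes

Answer: A C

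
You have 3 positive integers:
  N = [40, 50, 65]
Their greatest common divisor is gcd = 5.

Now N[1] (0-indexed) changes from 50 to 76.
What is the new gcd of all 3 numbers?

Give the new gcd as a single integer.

Numbers: [40, 50, 65], gcd = 5
Change: index 1, 50 -> 76
gcd of the OTHER numbers (without index 1): gcd([40, 65]) = 5
New gcd = gcd(g_others, new_val) = gcd(5, 76) = 1

Answer: 1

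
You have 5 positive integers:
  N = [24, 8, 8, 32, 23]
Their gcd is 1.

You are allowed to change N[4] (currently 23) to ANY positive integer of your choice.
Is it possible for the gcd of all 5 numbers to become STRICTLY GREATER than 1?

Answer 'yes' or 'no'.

Current gcd = 1
gcd of all OTHER numbers (without N[4]=23): gcd([24, 8, 8, 32]) = 8
The new gcd after any change is gcd(8, new_value).
This can be at most 8.
Since 8 > old gcd 1, the gcd CAN increase (e.g., set N[4] = 8).

Answer: yes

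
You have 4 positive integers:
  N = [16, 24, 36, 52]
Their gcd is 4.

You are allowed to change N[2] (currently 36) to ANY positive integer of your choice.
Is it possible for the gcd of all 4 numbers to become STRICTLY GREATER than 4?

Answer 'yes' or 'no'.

Answer: no

Derivation:
Current gcd = 4
gcd of all OTHER numbers (without N[2]=36): gcd([16, 24, 52]) = 4
The new gcd after any change is gcd(4, new_value).
This can be at most 4.
Since 4 = old gcd 4, the gcd can only stay the same or decrease.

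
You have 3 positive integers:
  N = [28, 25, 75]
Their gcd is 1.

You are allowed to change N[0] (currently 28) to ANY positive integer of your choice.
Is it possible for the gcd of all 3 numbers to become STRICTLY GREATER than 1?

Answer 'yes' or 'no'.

Answer: yes

Derivation:
Current gcd = 1
gcd of all OTHER numbers (without N[0]=28): gcd([25, 75]) = 25
The new gcd after any change is gcd(25, new_value).
This can be at most 25.
Since 25 > old gcd 1, the gcd CAN increase (e.g., set N[0] = 25).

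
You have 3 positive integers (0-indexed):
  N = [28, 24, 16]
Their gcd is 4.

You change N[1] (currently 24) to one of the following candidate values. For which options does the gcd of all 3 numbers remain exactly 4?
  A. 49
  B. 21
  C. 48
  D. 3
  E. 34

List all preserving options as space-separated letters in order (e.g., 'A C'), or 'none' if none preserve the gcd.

Answer: C

Derivation:
Old gcd = 4; gcd of others (without N[1]) = 4
New gcd for candidate v: gcd(4, v). Preserves old gcd iff gcd(4, v) = 4.
  Option A: v=49, gcd(4,49)=1 -> changes
  Option B: v=21, gcd(4,21)=1 -> changes
  Option C: v=48, gcd(4,48)=4 -> preserves
  Option D: v=3, gcd(4,3)=1 -> changes
  Option E: v=34, gcd(4,34)=2 -> changes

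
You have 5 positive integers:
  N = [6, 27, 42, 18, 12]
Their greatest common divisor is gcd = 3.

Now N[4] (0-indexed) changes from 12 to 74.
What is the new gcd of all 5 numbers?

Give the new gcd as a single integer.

Numbers: [6, 27, 42, 18, 12], gcd = 3
Change: index 4, 12 -> 74
gcd of the OTHER numbers (without index 4): gcd([6, 27, 42, 18]) = 3
New gcd = gcd(g_others, new_val) = gcd(3, 74) = 1

Answer: 1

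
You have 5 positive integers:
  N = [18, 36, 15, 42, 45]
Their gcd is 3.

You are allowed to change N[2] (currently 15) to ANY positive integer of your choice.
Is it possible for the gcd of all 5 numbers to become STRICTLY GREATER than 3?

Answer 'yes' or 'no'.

Current gcd = 3
gcd of all OTHER numbers (without N[2]=15): gcd([18, 36, 42, 45]) = 3
The new gcd after any change is gcd(3, new_value).
This can be at most 3.
Since 3 = old gcd 3, the gcd can only stay the same or decrease.

Answer: no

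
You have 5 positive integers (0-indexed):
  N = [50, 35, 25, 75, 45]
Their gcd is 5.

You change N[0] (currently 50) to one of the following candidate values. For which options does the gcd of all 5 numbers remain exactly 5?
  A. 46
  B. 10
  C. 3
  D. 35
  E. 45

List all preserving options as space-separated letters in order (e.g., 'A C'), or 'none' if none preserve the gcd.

Answer: B D E

Derivation:
Old gcd = 5; gcd of others (without N[0]) = 5
New gcd for candidate v: gcd(5, v). Preserves old gcd iff gcd(5, v) = 5.
  Option A: v=46, gcd(5,46)=1 -> changes
  Option B: v=10, gcd(5,10)=5 -> preserves
  Option C: v=3, gcd(5,3)=1 -> changes
  Option D: v=35, gcd(5,35)=5 -> preserves
  Option E: v=45, gcd(5,45)=5 -> preserves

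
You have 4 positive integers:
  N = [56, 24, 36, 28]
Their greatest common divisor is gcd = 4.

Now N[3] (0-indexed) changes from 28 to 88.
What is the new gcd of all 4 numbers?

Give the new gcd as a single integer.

Numbers: [56, 24, 36, 28], gcd = 4
Change: index 3, 28 -> 88
gcd of the OTHER numbers (without index 3): gcd([56, 24, 36]) = 4
New gcd = gcd(g_others, new_val) = gcd(4, 88) = 4

Answer: 4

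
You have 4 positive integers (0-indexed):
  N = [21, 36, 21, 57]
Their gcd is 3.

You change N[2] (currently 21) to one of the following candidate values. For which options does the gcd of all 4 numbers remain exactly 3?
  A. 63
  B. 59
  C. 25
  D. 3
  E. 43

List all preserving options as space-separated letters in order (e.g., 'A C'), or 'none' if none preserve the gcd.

Answer: A D

Derivation:
Old gcd = 3; gcd of others (without N[2]) = 3
New gcd for candidate v: gcd(3, v). Preserves old gcd iff gcd(3, v) = 3.
  Option A: v=63, gcd(3,63)=3 -> preserves
  Option B: v=59, gcd(3,59)=1 -> changes
  Option C: v=25, gcd(3,25)=1 -> changes
  Option D: v=3, gcd(3,3)=3 -> preserves
  Option E: v=43, gcd(3,43)=1 -> changes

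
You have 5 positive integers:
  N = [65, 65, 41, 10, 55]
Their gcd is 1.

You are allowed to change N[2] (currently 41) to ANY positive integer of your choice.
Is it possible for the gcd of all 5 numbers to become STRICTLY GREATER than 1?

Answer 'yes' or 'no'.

Current gcd = 1
gcd of all OTHER numbers (without N[2]=41): gcd([65, 65, 10, 55]) = 5
The new gcd after any change is gcd(5, new_value).
This can be at most 5.
Since 5 > old gcd 1, the gcd CAN increase (e.g., set N[2] = 5).

Answer: yes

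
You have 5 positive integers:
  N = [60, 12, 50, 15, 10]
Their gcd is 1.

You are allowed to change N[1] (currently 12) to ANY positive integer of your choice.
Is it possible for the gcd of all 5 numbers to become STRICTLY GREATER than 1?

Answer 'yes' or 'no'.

Answer: yes

Derivation:
Current gcd = 1
gcd of all OTHER numbers (without N[1]=12): gcd([60, 50, 15, 10]) = 5
The new gcd after any change is gcd(5, new_value).
This can be at most 5.
Since 5 > old gcd 1, the gcd CAN increase (e.g., set N[1] = 5).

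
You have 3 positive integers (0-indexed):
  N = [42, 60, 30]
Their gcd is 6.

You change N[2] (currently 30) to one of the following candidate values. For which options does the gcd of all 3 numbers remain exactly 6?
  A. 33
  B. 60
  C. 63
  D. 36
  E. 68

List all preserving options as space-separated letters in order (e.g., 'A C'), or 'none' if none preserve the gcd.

Old gcd = 6; gcd of others (without N[2]) = 6
New gcd for candidate v: gcd(6, v). Preserves old gcd iff gcd(6, v) = 6.
  Option A: v=33, gcd(6,33)=3 -> changes
  Option B: v=60, gcd(6,60)=6 -> preserves
  Option C: v=63, gcd(6,63)=3 -> changes
  Option D: v=36, gcd(6,36)=6 -> preserves
  Option E: v=68, gcd(6,68)=2 -> changes

Answer: B D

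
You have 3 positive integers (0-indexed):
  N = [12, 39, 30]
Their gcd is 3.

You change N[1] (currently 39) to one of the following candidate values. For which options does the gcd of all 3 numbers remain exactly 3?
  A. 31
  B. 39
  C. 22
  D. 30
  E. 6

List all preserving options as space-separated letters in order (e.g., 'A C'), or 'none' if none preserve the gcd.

Old gcd = 3; gcd of others (without N[1]) = 6
New gcd for candidate v: gcd(6, v). Preserves old gcd iff gcd(6, v) = 3.
  Option A: v=31, gcd(6,31)=1 -> changes
  Option B: v=39, gcd(6,39)=3 -> preserves
  Option C: v=22, gcd(6,22)=2 -> changes
  Option D: v=30, gcd(6,30)=6 -> changes
  Option E: v=6, gcd(6,6)=6 -> changes

Answer: B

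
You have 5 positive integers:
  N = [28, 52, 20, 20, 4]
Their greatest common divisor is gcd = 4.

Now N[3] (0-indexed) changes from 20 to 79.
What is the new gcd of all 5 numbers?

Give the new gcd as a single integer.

Answer: 1

Derivation:
Numbers: [28, 52, 20, 20, 4], gcd = 4
Change: index 3, 20 -> 79
gcd of the OTHER numbers (without index 3): gcd([28, 52, 20, 4]) = 4
New gcd = gcd(g_others, new_val) = gcd(4, 79) = 1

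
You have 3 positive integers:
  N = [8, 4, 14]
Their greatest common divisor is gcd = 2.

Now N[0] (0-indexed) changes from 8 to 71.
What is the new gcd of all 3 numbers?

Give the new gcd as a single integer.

Numbers: [8, 4, 14], gcd = 2
Change: index 0, 8 -> 71
gcd of the OTHER numbers (without index 0): gcd([4, 14]) = 2
New gcd = gcd(g_others, new_val) = gcd(2, 71) = 1

Answer: 1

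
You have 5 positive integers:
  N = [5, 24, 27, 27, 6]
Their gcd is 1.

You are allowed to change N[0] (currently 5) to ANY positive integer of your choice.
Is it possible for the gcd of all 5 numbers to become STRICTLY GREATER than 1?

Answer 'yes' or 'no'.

Answer: yes

Derivation:
Current gcd = 1
gcd of all OTHER numbers (without N[0]=5): gcd([24, 27, 27, 6]) = 3
The new gcd after any change is gcd(3, new_value).
This can be at most 3.
Since 3 > old gcd 1, the gcd CAN increase (e.g., set N[0] = 3).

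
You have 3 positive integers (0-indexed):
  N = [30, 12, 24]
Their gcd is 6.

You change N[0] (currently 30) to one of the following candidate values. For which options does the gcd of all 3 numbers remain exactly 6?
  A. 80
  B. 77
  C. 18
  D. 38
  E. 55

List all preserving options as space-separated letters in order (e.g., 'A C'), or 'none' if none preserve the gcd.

Answer: C

Derivation:
Old gcd = 6; gcd of others (without N[0]) = 12
New gcd for candidate v: gcd(12, v). Preserves old gcd iff gcd(12, v) = 6.
  Option A: v=80, gcd(12,80)=4 -> changes
  Option B: v=77, gcd(12,77)=1 -> changes
  Option C: v=18, gcd(12,18)=6 -> preserves
  Option D: v=38, gcd(12,38)=2 -> changes
  Option E: v=55, gcd(12,55)=1 -> changes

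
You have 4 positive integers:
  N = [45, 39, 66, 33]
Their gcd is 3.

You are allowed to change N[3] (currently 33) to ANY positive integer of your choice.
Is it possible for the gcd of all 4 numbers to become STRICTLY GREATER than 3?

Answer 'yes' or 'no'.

Answer: no

Derivation:
Current gcd = 3
gcd of all OTHER numbers (without N[3]=33): gcd([45, 39, 66]) = 3
The new gcd after any change is gcd(3, new_value).
This can be at most 3.
Since 3 = old gcd 3, the gcd can only stay the same or decrease.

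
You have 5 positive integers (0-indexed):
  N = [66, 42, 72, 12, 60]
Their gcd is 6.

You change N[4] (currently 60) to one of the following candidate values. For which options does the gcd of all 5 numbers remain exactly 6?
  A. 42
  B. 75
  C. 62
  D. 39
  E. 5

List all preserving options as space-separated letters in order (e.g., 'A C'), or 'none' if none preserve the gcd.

Answer: A

Derivation:
Old gcd = 6; gcd of others (without N[4]) = 6
New gcd for candidate v: gcd(6, v). Preserves old gcd iff gcd(6, v) = 6.
  Option A: v=42, gcd(6,42)=6 -> preserves
  Option B: v=75, gcd(6,75)=3 -> changes
  Option C: v=62, gcd(6,62)=2 -> changes
  Option D: v=39, gcd(6,39)=3 -> changes
  Option E: v=5, gcd(6,5)=1 -> changes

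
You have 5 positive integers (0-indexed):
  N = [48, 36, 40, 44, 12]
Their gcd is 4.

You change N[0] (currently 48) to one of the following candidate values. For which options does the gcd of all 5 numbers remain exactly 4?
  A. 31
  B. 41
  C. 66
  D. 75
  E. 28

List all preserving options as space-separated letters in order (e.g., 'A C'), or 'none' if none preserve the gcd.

Old gcd = 4; gcd of others (without N[0]) = 4
New gcd for candidate v: gcd(4, v). Preserves old gcd iff gcd(4, v) = 4.
  Option A: v=31, gcd(4,31)=1 -> changes
  Option B: v=41, gcd(4,41)=1 -> changes
  Option C: v=66, gcd(4,66)=2 -> changes
  Option D: v=75, gcd(4,75)=1 -> changes
  Option E: v=28, gcd(4,28)=4 -> preserves

Answer: E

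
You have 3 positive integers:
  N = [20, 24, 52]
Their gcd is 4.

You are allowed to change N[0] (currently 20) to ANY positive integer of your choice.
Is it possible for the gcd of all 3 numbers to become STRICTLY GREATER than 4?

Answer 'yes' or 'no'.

Current gcd = 4
gcd of all OTHER numbers (without N[0]=20): gcd([24, 52]) = 4
The new gcd after any change is gcd(4, new_value).
This can be at most 4.
Since 4 = old gcd 4, the gcd can only stay the same or decrease.

Answer: no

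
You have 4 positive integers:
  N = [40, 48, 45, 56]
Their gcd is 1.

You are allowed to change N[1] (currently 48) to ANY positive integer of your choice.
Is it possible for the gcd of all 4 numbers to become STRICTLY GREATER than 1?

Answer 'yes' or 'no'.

Current gcd = 1
gcd of all OTHER numbers (without N[1]=48): gcd([40, 45, 56]) = 1
The new gcd after any change is gcd(1, new_value).
This can be at most 1.
Since 1 = old gcd 1, the gcd can only stay the same or decrease.

Answer: no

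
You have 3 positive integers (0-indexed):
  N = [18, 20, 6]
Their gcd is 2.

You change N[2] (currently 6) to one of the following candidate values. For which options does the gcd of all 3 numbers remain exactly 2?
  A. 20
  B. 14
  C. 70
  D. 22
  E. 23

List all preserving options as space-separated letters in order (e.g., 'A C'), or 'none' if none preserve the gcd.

Answer: A B C D

Derivation:
Old gcd = 2; gcd of others (without N[2]) = 2
New gcd for candidate v: gcd(2, v). Preserves old gcd iff gcd(2, v) = 2.
  Option A: v=20, gcd(2,20)=2 -> preserves
  Option B: v=14, gcd(2,14)=2 -> preserves
  Option C: v=70, gcd(2,70)=2 -> preserves
  Option D: v=22, gcd(2,22)=2 -> preserves
  Option E: v=23, gcd(2,23)=1 -> changes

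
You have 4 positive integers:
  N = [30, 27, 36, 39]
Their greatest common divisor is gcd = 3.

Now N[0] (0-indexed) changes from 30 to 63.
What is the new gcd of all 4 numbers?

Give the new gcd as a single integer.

Numbers: [30, 27, 36, 39], gcd = 3
Change: index 0, 30 -> 63
gcd of the OTHER numbers (without index 0): gcd([27, 36, 39]) = 3
New gcd = gcd(g_others, new_val) = gcd(3, 63) = 3

Answer: 3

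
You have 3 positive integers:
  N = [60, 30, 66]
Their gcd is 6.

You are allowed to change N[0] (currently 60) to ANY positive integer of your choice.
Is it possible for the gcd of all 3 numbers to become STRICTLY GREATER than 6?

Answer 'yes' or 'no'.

Answer: no

Derivation:
Current gcd = 6
gcd of all OTHER numbers (without N[0]=60): gcd([30, 66]) = 6
The new gcd after any change is gcd(6, new_value).
This can be at most 6.
Since 6 = old gcd 6, the gcd can only stay the same or decrease.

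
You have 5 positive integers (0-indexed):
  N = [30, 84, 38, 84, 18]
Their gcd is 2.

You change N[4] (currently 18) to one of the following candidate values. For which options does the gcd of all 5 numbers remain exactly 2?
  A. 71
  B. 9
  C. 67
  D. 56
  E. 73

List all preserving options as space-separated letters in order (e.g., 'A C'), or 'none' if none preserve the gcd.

Answer: D

Derivation:
Old gcd = 2; gcd of others (without N[4]) = 2
New gcd for candidate v: gcd(2, v). Preserves old gcd iff gcd(2, v) = 2.
  Option A: v=71, gcd(2,71)=1 -> changes
  Option B: v=9, gcd(2,9)=1 -> changes
  Option C: v=67, gcd(2,67)=1 -> changes
  Option D: v=56, gcd(2,56)=2 -> preserves
  Option E: v=73, gcd(2,73)=1 -> changes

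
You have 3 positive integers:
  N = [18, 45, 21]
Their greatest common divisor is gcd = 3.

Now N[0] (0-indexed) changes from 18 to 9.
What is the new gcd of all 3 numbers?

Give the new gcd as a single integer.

Numbers: [18, 45, 21], gcd = 3
Change: index 0, 18 -> 9
gcd of the OTHER numbers (without index 0): gcd([45, 21]) = 3
New gcd = gcd(g_others, new_val) = gcd(3, 9) = 3

Answer: 3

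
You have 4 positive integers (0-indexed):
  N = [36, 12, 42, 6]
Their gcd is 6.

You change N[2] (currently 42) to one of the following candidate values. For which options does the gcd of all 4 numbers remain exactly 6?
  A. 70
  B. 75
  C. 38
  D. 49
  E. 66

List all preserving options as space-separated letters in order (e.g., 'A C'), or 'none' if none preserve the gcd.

Old gcd = 6; gcd of others (without N[2]) = 6
New gcd for candidate v: gcd(6, v). Preserves old gcd iff gcd(6, v) = 6.
  Option A: v=70, gcd(6,70)=2 -> changes
  Option B: v=75, gcd(6,75)=3 -> changes
  Option C: v=38, gcd(6,38)=2 -> changes
  Option D: v=49, gcd(6,49)=1 -> changes
  Option E: v=66, gcd(6,66)=6 -> preserves

Answer: E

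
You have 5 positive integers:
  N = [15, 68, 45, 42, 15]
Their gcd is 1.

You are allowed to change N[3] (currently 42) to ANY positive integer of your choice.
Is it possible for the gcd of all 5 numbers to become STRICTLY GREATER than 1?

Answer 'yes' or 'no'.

Current gcd = 1
gcd of all OTHER numbers (without N[3]=42): gcd([15, 68, 45, 15]) = 1
The new gcd after any change is gcd(1, new_value).
This can be at most 1.
Since 1 = old gcd 1, the gcd can only stay the same or decrease.

Answer: no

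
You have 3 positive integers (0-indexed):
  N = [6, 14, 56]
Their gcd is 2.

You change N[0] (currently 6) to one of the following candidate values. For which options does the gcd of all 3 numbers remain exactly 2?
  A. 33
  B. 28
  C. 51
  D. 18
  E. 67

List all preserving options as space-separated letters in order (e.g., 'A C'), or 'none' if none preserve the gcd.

Old gcd = 2; gcd of others (without N[0]) = 14
New gcd for candidate v: gcd(14, v). Preserves old gcd iff gcd(14, v) = 2.
  Option A: v=33, gcd(14,33)=1 -> changes
  Option B: v=28, gcd(14,28)=14 -> changes
  Option C: v=51, gcd(14,51)=1 -> changes
  Option D: v=18, gcd(14,18)=2 -> preserves
  Option E: v=67, gcd(14,67)=1 -> changes

Answer: D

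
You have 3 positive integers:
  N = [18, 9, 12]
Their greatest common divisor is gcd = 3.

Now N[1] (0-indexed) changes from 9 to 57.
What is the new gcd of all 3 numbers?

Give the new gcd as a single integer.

Numbers: [18, 9, 12], gcd = 3
Change: index 1, 9 -> 57
gcd of the OTHER numbers (without index 1): gcd([18, 12]) = 6
New gcd = gcd(g_others, new_val) = gcd(6, 57) = 3

Answer: 3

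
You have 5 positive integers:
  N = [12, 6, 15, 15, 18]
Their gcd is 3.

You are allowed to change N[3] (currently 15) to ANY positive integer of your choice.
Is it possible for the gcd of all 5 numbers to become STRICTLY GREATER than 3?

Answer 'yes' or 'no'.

Answer: no

Derivation:
Current gcd = 3
gcd of all OTHER numbers (without N[3]=15): gcd([12, 6, 15, 18]) = 3
The new gcd after any change is gcd(3, new_value).
This can be at most 3.
Since 3 = old gcd 3, the gcd can only stay the same or decrease.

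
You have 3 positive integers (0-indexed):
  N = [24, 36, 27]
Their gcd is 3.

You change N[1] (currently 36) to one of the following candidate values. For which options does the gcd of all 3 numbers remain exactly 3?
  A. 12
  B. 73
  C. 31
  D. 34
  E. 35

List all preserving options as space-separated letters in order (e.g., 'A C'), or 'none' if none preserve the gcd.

Old gcd = 3; gcd of others (without N[1]) = 3
New gcd for candidate v: gcd(3, v). Preserves old gcd iff gcd(3, v) = 3.
  Option A: v=12, gcd(3,12)=3 -> preserves
  Option B: v=73, gcd(3,73)=1 -> changes
  Option C: v=31, gcd(3,31)=1 -> changes
  Option D: v=34, gcd(3,34)=1 -> changes
  Option E: v=35, gcd(3,35)=1 -> changes

Answer: A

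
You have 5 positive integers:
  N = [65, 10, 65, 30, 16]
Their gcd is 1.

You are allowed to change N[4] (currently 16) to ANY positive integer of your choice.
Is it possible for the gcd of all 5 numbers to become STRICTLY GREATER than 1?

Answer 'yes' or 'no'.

Current gcd = 1
gcd of all OTHER numbers (without N[4]=16): gcd([65, 10, 65, 30]) = 5
The new gcd after any change is gcd(5, new_value).
This can be at most 5.
Since 5 > old gcd 1, the gcd CAN increase (e.g., set N[4] = 5).

Answer: yes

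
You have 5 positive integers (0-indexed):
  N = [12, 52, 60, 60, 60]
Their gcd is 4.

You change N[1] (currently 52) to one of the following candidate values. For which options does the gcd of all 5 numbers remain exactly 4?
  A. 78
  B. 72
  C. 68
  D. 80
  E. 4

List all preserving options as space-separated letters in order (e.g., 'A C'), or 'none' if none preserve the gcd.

Answer: C D E

Derivation:
Old gcd = 4; gcd of others (without N[1]) = 12
New gcd for candidate v: gcd(12, v). Preserves old gcd iff gcd(12, v) = 4.
  Option A: v=78, gcd(12,78)=6 -> changes
  Option B: v=72, gcd(12,72)=12 -> changes
  Option C: v=68, gcd(12,68)=4 -> preserves
  Option D: v=80, gcd(12,80)=4 -> preserves
  Option E: v=4, gcd(12,4)=4 -> preserves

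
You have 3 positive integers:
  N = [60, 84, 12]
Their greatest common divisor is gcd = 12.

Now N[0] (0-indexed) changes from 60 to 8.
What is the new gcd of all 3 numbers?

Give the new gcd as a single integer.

Numbers: [60, 84, 12], gcd = 12
Change: index 0, 60 -> 8
gcd of the OTHER numbers (without index 0): gcd([84, 12]) = 12
New gcd = gcd(g_others, new_val) = gcd(12, 8) = 4

Answer: 4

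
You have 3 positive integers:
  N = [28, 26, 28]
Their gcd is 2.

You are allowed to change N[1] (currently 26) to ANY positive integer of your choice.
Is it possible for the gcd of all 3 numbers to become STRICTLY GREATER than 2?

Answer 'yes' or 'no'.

Answer: yes

Derivation:
Current gcd = 2
gcd of all OTHER numbers (without N[1]=26): gcd([28, 28]) = 28
The new gcd after any change is gcd(28, new_value).
This can be at most 28.
Since 28 > old gcd 2, the gcd CAN increase (e.g., set N[1] = 28).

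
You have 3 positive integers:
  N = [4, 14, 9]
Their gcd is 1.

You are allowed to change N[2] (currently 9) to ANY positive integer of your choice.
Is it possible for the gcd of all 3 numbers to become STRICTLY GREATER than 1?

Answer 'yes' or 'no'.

Answer: yes

Derivation:
Current gcd = 1
gcd of all OTHER numbers (without N[2]=9): gcd([4, 14]) = 2
The new gcd after any change is gcd(2, new_value).
This can be at most 2.
Since 2 > old gcd 1, the gcd CAN increase (e.g., set N[2] = 2).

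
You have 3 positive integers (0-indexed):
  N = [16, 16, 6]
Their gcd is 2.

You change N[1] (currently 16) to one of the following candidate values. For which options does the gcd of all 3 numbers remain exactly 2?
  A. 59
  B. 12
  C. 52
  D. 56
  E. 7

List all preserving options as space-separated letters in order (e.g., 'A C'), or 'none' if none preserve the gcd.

Old gcd = 2; gcd of others (without N[1]) = 2
New gcd for candidate v: gcd(2, v). Preserves old gcd iff gcd(2, v) = 2.
  Option A: v=59, gcd(2,59)=1 -> changes
  Option B: v=12, gcd(2,12)=2 -> preserves
  Option C: v=52, gcd(2,52)=2 -> preserves
  Option D: v=56, gcd(2,56)=2 -> preserves
  Option E: v=7, gcd(2,7)=1 -> changes

Answer: B C D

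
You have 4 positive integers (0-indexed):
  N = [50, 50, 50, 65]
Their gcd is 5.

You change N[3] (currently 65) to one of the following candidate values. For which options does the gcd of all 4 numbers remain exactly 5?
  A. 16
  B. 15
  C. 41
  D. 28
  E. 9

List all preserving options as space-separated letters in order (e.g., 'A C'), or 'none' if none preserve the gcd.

Old gcd = 5; gcd of others (without N[3]) = 50
New gcd for candidate v: gcd(50, v). Preserves old gcd iff gcd(50, v) = 5.
  Option A: v=16, gcd(50,16)=2 -> changes
  Option B: v=15, gcd(50,15)=5 -> preserves
  Option C: v=41, gcd(50,41)=1 -> changes
  Option D: v=28, gcd(50,28)=2 -> changes
  Option E: v=9, gcd(50,9)=1 -> changes

Answer: B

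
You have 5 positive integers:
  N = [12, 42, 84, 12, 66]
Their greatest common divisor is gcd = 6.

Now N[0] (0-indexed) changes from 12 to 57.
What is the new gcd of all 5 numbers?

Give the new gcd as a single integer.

Answer: 3

Derivation:
Numbers: [12, 42, 84, 12, 66], gcd = 6
Change: index 0, 12 -> 57
gcd of the OTHER numbers (without index 0): gcd([42, 84, 12, 66]) = 6
New gcd = gcd(g_others, new_val) = gcd(6, 57) = 3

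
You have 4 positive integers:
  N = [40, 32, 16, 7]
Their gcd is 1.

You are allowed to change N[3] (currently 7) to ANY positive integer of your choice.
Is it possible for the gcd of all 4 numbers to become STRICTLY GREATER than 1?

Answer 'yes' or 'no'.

Current gcd = 1
gcd of all OTHER numbers (without N[3]=7): gcd([40, 32, 16]) = 8
The new gcd after any change is gcd(8, new_value).
This can be at most 8.
Since 8 > old gcd 1, the gcd CAN increase (e.g., set N[3] = 8).

Answer: yes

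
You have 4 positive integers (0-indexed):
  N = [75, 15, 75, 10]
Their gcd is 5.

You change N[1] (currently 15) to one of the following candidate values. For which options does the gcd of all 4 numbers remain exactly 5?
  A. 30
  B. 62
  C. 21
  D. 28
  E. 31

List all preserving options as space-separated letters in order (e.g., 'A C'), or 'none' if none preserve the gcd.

Old gcd = 5; gcd of others (without N[1]) = 5
New gcd for candidate v: gcd(5, v). Preserves old gcd iff gcd(5, v) = 5.
  Option A: v=30, gcd(5,30)=5 -> preserves
  Option B: v=62, gcd(5,62)=1 -> changes
  Option C: v=21, gcd(5,21)=1 -> changes
  Option D: v=28, gcd(5,28)=1 -> changes
  Option E: v=31, gcd(5,31)=1 -> changes

Answer: A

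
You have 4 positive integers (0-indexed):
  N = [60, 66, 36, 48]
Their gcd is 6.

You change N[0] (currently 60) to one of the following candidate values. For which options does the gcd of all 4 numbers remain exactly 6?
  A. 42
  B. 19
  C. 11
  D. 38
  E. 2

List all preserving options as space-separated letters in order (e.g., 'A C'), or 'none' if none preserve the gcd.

Old gcd = 6; gcd of others (without N[0]) = 6
New gcd for candidate v: gcd(6, v). Preserves old gcd iff gcd(6, v) = 6.
  Option A: v=42, gcd(6,42)=6 -> preserves
  Option B: v=19, gcd(6,19)=1 -> changes
  Option C: v=11, gcd(6,11)=1 -> changes
  Option D: v=38, gcd(6,38)=2 -> changes
  Option E: v=2, gcd(6,2)=2 -> changes

Answer: A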